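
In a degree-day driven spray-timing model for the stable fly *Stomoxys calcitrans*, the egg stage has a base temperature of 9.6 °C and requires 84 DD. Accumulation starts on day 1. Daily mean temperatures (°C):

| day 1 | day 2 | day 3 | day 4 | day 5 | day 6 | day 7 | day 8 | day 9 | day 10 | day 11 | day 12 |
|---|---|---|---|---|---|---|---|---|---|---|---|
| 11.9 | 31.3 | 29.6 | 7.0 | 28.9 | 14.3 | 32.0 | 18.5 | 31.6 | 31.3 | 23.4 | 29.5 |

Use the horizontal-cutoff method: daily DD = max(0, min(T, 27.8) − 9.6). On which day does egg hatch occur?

day 8

Daily DD above 9.6 °C (capped at 18.2): 2.3, 18.2, 18.2, 0.0, 18.2, 4.7, 18.2, 8.9, 18.2, 18.2, 13.8, 18.2.
Cumulative: 2.3, 20.5, 38.7, 38.7, 56.9, 61.6, 79.8, 88.7, 106.9, 125.1, 138.9, 157.1.
The total first reaches 84 DD on day 8.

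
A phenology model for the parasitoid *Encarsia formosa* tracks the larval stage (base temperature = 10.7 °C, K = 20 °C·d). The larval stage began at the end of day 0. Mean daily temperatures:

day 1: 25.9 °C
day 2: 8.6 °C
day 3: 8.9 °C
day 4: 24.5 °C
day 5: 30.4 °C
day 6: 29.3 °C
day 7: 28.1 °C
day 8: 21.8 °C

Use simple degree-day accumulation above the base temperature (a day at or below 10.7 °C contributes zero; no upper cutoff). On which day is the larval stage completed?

Daily DD above 10.7 °C: 15.2, 0.0, 0.0, 13.8, 19.7, 18.6, 17.4, 11.1.
Cumulative: 15.2, 15.2, 15.2, 29.0, 48.7, 67.3, 84.7, 95.8.
The total first reaches 20 DD on day 4.

day 4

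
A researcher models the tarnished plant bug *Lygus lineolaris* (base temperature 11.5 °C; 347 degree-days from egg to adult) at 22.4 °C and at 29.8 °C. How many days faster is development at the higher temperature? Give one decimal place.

At 22.4 °C: 347 / (22.4 − 11.5) = 347 / 10.9 = 31.835 d.
At 29.8 °C: 347 / (29.8 − 11.5) = 347 / 18.3 = 18.962 d.
Difference = |31.835 − 18.962| = 12.873 ≈ 12.9 days.

12.9 days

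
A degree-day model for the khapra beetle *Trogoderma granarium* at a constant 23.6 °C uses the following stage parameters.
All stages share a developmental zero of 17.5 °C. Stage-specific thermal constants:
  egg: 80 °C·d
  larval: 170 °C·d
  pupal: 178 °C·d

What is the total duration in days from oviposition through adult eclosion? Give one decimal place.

Daily accumulation at 23.6 °C = 23.6 − 17.5 = 6.1 DD/day.
Total K = 80 + 170 + 178 = 428 DD.
Total duration = 428 / 6.1 = 70.164 ≈ 70.2 days.

70.2 days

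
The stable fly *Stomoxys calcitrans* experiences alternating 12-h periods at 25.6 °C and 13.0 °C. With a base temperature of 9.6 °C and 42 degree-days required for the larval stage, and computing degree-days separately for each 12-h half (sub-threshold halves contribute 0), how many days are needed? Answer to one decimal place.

Day half: max(0, 25.6 − 9.6) × 0.5 = 16.0 × 0.5 = 8.00 DD.
Night half: max(0, 13.0 − 9.6) × 0.5 = 3.4 × 0.5 = 1.70 DD.
Per 24 h: 9.70 DD/day.
Duration = 42 / 9.70 = 4.330 ≈ 4.3 days.

4.3 days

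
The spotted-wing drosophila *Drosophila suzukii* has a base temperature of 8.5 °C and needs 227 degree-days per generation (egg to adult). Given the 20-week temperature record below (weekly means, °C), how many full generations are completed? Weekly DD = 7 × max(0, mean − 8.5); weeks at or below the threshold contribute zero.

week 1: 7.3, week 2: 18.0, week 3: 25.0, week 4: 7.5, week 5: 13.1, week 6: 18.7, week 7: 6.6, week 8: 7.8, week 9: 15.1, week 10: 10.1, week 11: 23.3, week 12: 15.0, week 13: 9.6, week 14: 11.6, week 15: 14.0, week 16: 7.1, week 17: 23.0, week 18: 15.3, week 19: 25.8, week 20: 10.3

3 generations

Weekly DD (7 × max(0, T̄ − 8.5)): 0.0, 66.5, 115.5, 0.0, 32.2, 71.4, 0.0, 0.0, 46.2, 11.2, 103.6, 45.5, 7.7, 21.7, 38.5, 0.0, 101.5, 47.6, 121.1, 12.6.
Season total = 842.8 DD.
Complete generations = ⌊842.8 / 227⌋ = 3.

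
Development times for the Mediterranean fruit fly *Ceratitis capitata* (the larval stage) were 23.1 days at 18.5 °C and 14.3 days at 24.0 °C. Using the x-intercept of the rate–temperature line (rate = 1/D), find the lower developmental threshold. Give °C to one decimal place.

Linear rate model ⇒ the product D·(T − T_b) is constant across temperatures.
23.1·(18.5 − T_b) = 14.3·(24.0 − T_b)
T_b = (23.1·18.5 − 14.3·24.0) / (23.1 − 14.3) = 84.15 / 8.8 = 9.562 °C ≈ 9.6 °C.

9.6 °C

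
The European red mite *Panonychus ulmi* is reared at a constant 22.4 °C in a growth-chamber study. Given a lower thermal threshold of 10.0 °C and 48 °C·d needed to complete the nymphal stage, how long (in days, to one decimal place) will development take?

Daily accumulation = 22.4 − 10.0 = 12.4 DD/day.
Duration = 48 / 12.4 = 3.871 ≈ 3.9 days.

3.9 days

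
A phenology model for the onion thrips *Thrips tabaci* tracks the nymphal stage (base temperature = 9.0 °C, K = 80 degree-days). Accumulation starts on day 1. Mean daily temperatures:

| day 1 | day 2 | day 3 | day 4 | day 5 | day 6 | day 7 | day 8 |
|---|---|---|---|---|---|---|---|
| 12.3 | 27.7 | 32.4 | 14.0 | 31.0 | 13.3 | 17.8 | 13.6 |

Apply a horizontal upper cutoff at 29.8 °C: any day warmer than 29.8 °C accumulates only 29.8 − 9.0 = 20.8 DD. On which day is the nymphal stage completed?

day 7

Daily DD above 9.0 °C (capped at 20.8): 3.3, 18.7, 20.8, 5.0, 20.8, 4.3, 8.8, 4.6.
Cumulative: 3.3, 22.0, 42.8, 47.8, 68.6, 72.9, 81.7, 86.3.
The total first reaches 80 DD on day 7.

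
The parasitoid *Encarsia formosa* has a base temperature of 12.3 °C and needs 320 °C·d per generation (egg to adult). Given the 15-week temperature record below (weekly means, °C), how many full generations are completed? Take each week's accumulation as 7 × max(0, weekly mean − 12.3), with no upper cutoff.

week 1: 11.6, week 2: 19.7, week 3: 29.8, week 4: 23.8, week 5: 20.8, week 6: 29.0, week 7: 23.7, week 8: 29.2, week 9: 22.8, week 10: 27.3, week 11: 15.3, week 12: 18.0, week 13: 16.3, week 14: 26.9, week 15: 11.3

3 generations

Weekly DD (7 × max(0, T̄ − 12.3)): 0.0, 51.8, 122.5, 80.5, 59.5, 116.9, 79.8, 118.3, 73.5, 105.0, 21.0, 39.9, 28.0, 102.2, 0.0.
Season total = 998.9 DD.
Complete generations = ⌊998.9 / 320⌋ = 3.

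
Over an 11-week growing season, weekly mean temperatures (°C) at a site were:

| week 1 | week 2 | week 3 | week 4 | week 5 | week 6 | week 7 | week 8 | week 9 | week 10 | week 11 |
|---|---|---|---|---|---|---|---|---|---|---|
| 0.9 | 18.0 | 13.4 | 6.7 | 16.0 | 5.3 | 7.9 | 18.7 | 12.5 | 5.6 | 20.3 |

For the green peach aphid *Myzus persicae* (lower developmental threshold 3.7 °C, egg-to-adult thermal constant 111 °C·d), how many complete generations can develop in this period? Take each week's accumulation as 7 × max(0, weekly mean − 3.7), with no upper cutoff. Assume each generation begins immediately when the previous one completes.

Weekly DD (7 × max(0, T̄ − 3.7)): 0.0, 100.1, 67.9, 21.0, 86.1, 11.2, 29.4, 105.0, 61.6, 13.3, 116.2.
Season total = 611.8 DD.
Complete generations = ⌊611.8 / 111⌋ = 5.

5 generations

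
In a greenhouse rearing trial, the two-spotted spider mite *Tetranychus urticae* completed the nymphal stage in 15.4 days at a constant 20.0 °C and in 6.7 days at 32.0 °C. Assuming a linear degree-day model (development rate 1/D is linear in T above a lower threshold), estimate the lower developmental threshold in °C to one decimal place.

10.8 °C

Linear rate model ⇒ the product D·(T − T_b) is constant across temperatures.
15.4·(20.0 − T_b) = 6.7·(32.0 − T_b)
T_b = (15.4·20.0 − 6.7·32.0) / (15.4 − 6.7) = 93.60 / 8.7 = 10.759 °C ≈ 10.8 °C.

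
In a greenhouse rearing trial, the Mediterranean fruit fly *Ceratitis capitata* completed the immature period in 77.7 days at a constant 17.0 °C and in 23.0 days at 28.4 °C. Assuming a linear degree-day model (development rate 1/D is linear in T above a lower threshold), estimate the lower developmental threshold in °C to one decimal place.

12.2 °C

Under the model K = D·(T − T_b), so D₁·(T₁ − T_b) = D₂·(T₂ − T_b).
77.7·(17.0 − T_b) = 23.0·(28.4 − T_b)
T_b = (77.7·17.0 − 23.0·28.4) / (77.7 − 23.0) = 667.70 / 54.7 = 12.207 °C ≈ 12.2 °C.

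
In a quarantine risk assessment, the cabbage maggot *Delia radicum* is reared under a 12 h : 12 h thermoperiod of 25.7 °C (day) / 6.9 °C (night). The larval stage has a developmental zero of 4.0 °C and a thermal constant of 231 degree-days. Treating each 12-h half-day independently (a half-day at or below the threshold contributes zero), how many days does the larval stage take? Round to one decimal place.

18.8 days

Day half: max(0, 25.7 − 4.0) × 0.5 = 21.7 × 0.5 = 10.85 DD.
Night half: max(0, 6.9 − 4.0) × 0.5 = 2.9 × 0.5 = 1.45 DD.
Per 24 h: 12.30 DD/day.
Duration = 231 / 12.30 = 18.780 ≈ 18.8 days.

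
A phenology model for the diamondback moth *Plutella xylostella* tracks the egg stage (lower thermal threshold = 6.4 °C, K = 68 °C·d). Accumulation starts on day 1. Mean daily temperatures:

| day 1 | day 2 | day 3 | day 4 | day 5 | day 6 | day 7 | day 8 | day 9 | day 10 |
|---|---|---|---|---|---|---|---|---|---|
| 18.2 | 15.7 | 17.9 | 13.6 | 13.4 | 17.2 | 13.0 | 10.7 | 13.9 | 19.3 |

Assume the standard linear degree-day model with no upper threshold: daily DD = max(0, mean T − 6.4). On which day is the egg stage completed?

Daily DD above 6.4 °C: 11.8, 9.3, 11.5, 7.2, 7.0, 10.8, 6.6, 4.3, 7.5, 12.9.
Cumulative: 11.8, 21.1, 32.6, 39.8, 46.8, 57.6, 64.2, 68.5, 76.0, 88.9.
The total first reaches 68 DD on day 8.

day 8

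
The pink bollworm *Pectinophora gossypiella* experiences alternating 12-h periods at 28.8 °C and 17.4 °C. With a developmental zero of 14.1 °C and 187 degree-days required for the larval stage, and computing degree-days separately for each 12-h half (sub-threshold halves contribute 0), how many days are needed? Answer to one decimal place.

20.8 days

Day half: max(0, 28.8 − 14.1) × 0.5 = 14.7 × 0.5 = 7.35 DD.
Night half: max(0, 17.4 − 14.1) × 0.5 = 3.3 × 0.5 = 1.65 DD.
Per 24 h: 9.00 DD/day.
Duration = 187 / 9.00 = 20.778 ≈ 20.8 days.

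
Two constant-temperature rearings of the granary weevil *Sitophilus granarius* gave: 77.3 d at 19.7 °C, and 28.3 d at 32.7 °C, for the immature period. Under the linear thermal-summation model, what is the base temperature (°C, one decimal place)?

12.2 °C

Linear rate model ⇒ the product D·(T − T_b) is constant across temperatures.
77.3·(19.7 − T_b) = 28.3·(32.7 − T_b)
T_b = (77.3·19.7 − 28.3·32.7) / (77.3 − 28.3) = 597.40 / 49.0 = 12.192 °C ≈ 12.2 °C.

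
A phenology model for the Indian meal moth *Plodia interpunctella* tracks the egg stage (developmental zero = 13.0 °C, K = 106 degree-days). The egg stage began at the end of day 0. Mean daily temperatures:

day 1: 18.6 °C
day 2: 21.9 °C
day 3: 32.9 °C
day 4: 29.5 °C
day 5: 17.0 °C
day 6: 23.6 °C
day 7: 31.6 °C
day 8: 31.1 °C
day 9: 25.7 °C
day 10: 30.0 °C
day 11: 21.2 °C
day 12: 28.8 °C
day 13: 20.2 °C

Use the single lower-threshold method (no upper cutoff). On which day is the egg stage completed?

day 9

Daily DD above 13.0 °C: 5.6, 8.9, 19.9, 16.5, 4.0, 10.6, 18.6, 18.1, 12.7, 17.0, 8.2, 15.8, 7.2.
Cumulative: 5.6, 14.5, 34.4, 50.9, 54.9, 65.5, 84.1, 102.2, 114.9, 131.9, 140.1, 155.9, 163.1.
The total first reaches 106 DD on day 9.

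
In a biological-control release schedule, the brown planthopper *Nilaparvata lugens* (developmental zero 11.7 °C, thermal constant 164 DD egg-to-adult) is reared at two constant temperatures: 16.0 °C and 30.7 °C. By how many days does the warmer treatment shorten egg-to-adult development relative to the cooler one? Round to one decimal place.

29.5 days

At 16.0 °C: 164 / (16.0 − 11.7) = 164 / 4.3 = 38.140 d.
At 30.7 °C: 164 / (30.7 − 11.7) = 164 / 19.0 = 8.632 d.
Difference = |38.140 − 8.632| = 29.508 ≈ 29.5 days.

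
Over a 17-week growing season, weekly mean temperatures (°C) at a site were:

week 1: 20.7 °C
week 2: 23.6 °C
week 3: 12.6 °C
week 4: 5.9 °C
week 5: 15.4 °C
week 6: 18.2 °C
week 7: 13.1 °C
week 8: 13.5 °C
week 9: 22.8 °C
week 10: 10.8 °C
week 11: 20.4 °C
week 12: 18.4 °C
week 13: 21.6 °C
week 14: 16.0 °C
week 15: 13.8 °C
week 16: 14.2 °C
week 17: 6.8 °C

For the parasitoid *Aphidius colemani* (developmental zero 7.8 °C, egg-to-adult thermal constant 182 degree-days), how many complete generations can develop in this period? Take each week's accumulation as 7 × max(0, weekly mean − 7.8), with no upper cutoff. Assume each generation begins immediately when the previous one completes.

5 generations

Weekly DD (7 × max(0, T̄ − 7.8)): 90.3, 110.6, 33.6, 0.0, 53.2, 72.8, 37.1, 39.9, 105.0, 21.0, 88.2, 74.2, 96.6, 57.4, 42.0, 44.8, 0.0.
Season total = 966.7 DD.
Complete generations = ⌊966.7 / 182⌋ = 5.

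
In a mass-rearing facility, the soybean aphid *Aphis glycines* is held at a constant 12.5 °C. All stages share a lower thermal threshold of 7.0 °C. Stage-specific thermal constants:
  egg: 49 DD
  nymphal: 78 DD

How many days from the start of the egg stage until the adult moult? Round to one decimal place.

23.1 days

Daily accumulation at 12.5 °C = 12.5 − 7.0 = 5.5 DD/day.
Total K = 49 + 78 = 127 DD.
Total duration = 127 / 5.5 = 23.091 ≈ 23.1 days.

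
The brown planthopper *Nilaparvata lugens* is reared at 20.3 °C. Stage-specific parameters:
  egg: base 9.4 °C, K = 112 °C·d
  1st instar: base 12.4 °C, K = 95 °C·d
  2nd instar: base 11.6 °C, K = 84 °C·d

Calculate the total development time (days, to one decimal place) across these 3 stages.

egg: 112 / (20.3 − 9.4) = 112 / 10.9 = 10.275 d.
1st instar: 95 / (20.3 − 12.4) = 95 / 7.9 = 12.025 d.
2nd instar: 84 / (20.3 − 11.6) = 84 / 8.7 = 9.655 d.
Sum = 31.956 ≈ 32.0 days.

32.0 days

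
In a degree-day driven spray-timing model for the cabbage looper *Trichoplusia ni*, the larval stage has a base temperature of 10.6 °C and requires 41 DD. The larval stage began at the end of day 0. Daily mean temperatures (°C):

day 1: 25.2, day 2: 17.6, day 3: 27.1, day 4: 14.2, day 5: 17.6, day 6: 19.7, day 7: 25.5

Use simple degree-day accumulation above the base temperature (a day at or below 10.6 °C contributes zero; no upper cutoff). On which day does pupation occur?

Daily DD above 10.6 °C: 14.6, 7.0, 16.5, 3.6, 7.0, 9.1, 14.9.
Cumulative: 14.6, 21.6, 38.1, 41.7, 48.7, 57.8, 72.7.
The total first reaches 41 DD on day 4.

day 4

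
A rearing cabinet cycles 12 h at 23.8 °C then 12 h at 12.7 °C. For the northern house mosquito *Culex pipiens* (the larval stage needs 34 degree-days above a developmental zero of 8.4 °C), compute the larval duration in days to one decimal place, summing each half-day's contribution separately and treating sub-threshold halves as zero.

Day half: max(0, 23.8 − 8.4) × 0.5 = 15.4 × 0.5 = 7.70 DD.
Night half: max(0, 12.7 − 8.4) × 0.5 = 4.3 × 0.5 = 2.15 DD.
Per 24 h: 9.85 DD/day.
Duration = 34 / 9.85 = 3.452 ≈ 3.5 days.

3.5 days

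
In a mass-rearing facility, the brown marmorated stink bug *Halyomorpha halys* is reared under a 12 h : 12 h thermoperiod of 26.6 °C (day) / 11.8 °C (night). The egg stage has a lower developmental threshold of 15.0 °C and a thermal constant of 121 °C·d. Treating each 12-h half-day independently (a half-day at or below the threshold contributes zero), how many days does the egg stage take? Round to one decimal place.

Day half: max(0, 26.6 − 15.0) × 0.5 = 11.6 × 0.5 = 5.80 DD.
Night half: max(0, 11.8 − 15.0) × 0.5 = 0.0 × 0.5 = 0.00 DD.
Per 24 h: 5.80 DD/day.
Duration = 121 / 5.80 = 20.862 ≈ 20.9 days.

20.9 days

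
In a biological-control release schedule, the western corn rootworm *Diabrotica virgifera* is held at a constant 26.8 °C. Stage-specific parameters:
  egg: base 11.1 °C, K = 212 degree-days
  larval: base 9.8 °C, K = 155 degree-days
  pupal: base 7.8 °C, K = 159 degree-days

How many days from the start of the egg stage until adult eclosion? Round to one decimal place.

31.0 days

egg: 212 / (26.8 − 11.1) = 212 / 15.7 = 13.503 d.
larval: 155 / (26.8 − 9.8) = 155 / 17.0 = 9.118 d.
pupal: 159 / (26.8 − 7.8) = 159 / 19.0 = 8.368 d.
Sum = 30.989 ≈ 31.0 days.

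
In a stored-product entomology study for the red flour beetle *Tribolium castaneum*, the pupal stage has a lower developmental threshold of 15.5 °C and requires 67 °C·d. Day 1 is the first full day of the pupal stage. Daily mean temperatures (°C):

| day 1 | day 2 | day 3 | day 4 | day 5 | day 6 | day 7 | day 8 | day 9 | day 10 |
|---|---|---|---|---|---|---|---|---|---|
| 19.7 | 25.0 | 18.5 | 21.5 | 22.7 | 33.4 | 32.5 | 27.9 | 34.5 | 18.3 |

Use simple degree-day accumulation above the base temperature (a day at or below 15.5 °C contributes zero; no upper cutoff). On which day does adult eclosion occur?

day 8

Daily DD above 15.5 °C: 4.2, 9.5, 3.0, 6.0, 7.2, 17.9, 17.0, 12.4, 19.0, 2.8.
Cumulative: 4.2, 13.7, 16.7, 22.7, 29.9, 47.8, 64.8, 77.2, 96.2, 99.0.
The total first reaches 67 DD on day 8.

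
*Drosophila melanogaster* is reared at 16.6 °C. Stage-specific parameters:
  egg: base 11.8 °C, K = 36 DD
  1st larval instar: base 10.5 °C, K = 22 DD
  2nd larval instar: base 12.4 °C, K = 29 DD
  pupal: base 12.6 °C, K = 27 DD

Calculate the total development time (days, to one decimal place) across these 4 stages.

egg: 36 / (16.6 − 11.8) = 36 / 4.8 = 7.500 d.
1st larval instar: 22 / (16.6 − 10.5) = 22 / 6.1 = 3.607 d.
2nd larval instar: 29 / (16.6 − 12.4) = 29 / 4.2 = 6.905 d.
pupal: 27 / (16.6 − 12.6) = 27 / 4.0 = 6.750 d.
Sum = 24.761 ≈ 24.8 days.

24.8 days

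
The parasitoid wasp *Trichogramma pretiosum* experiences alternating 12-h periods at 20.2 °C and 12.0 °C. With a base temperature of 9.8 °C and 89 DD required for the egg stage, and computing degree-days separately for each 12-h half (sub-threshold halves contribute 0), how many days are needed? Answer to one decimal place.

Day half: max(0, 20.2 − 9.8) × 0.5 = 10.4 × 0.5 = 5.20 DD.
Night half: max(0, 12.0 − 9.8) × 0.5 = 2.2 × 0.5 = 1.10 DD.
Per 24 h: 6.30 DD/day.
Duration = 89 / 6.30 = 14.127 ≈ 14.1 days.

14.1 days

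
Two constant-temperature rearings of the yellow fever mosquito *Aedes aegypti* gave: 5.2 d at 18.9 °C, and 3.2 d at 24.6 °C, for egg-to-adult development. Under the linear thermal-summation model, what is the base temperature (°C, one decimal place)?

Linear rate model ⇒ the product D·(T − T_b) is constant across temperatures.
5.2·(18.9 − T_b) = 3.2·(24.6 − T_b)
T_b = (5.2·18.9 − 3.2·24.6) / (5.2 − 3.2) = 19.56 / 2.0 = 9.780 °C ≈ 9.8 °C.

9.8 °C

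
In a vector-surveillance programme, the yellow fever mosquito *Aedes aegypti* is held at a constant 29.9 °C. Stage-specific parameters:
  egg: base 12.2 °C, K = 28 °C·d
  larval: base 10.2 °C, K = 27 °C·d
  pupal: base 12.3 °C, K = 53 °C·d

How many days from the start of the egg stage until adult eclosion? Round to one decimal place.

6.0 days

egg: 28 / (29.9 − 12.2) = 28 / 17.7 = 1.582 d.
larval: 27 / (29.9 − 10.2) = 27 / 19.7 = 1.371 d.
pupal: 53 / (29.9 − 12.3) = 53 / 17.6 = 3.011 d.
Sum = 5.964 ≈ 6.0 days.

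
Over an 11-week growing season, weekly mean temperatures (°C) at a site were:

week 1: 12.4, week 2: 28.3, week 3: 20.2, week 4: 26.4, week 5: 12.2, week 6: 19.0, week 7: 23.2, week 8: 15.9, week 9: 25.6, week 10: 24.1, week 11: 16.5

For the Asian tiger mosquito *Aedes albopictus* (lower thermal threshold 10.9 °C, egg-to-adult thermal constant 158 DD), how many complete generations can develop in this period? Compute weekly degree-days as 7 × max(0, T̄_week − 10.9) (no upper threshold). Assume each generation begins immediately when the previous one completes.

4 generations

Weekly DD (7 × max(0, T̄ − 10.9)): 10.5, 121.8, 65.1, 108.5, 9.1, 56.7, 86.1, 35.0, 102.9, 92.4, 39.2.
Season total = 727.3 DD.
Complete generations = ⌊727.3 / 158⌋ = 4.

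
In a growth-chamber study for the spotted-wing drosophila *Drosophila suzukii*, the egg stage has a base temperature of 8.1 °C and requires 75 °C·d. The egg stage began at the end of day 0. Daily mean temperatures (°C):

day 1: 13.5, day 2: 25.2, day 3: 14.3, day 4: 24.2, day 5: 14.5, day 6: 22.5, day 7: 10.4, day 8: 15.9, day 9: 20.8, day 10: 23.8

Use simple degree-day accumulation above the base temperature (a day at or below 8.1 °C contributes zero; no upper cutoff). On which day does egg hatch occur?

Daily DD above 8.1 °C: 5.4, 17.1, 6.2, 16.1, 6.4, 14.4, 2.3, 7.8, 12.7, 15.7.
Cumulative: 5.4, 22.5, 28.7, 44.8, 51.2, 65.6, 67.9, 75.7, 88.4, 104.1.
The total first reaches 75 DD on day 8.

day 8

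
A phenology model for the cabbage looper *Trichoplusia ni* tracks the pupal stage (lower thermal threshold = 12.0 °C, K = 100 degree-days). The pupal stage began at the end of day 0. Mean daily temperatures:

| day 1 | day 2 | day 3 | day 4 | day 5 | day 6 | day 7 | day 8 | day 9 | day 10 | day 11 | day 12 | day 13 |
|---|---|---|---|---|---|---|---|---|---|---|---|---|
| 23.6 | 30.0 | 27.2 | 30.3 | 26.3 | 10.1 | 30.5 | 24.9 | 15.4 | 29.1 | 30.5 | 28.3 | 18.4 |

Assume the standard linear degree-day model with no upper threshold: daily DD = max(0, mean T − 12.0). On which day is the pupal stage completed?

day 8

Daily DD above 12.0 °C: 11.6, 18.0, 15.2, 18.3, 14.3, 0.0, 18.5, 12.9, 3.4, 17.1, 18.5, 16.3, 6.4.
Cumulative: 11.6, 29.6, 44.8, 63.1, 77.4, 77.4, 95.9, 108.8, 112.2, 129.3, 147.8, 164.1, 170.5.
The total first reaches 100 DD on day 8.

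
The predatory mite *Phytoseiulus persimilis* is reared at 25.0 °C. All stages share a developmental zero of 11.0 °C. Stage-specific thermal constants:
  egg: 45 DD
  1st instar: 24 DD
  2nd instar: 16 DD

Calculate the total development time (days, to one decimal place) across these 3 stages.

Daily accumulation at 25.0 °C = 25.0 − 11.0 = 14.0 DD/day.
Total K = 45 + 24 + 16 = 85 DD.
Total duration = 85 / 14.0 = 6.071 ≈ 6.1 days.

6.1 days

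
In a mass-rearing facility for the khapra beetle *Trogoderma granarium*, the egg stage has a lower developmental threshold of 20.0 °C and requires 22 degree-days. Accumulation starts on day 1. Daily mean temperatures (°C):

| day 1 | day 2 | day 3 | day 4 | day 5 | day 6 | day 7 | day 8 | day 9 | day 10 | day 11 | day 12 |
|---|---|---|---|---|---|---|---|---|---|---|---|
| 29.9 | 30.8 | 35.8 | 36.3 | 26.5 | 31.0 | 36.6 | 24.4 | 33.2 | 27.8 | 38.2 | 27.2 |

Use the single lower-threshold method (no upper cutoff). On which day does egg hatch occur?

Daily DD above 20.0 °C: 9.9, 10.8, 15.8, 16.3, 6.5, 11.0, 16.6, 4.4, 13.2, 7.8, 18.2, 7.2.
Cumulative: 9.9, 20.7, 36.5, 52.8, 59.3, 70.3, 86.9, 91.3, 104.5, 112.3, 130.5, 137.7.
The total first reaches 22 DD on day 3.

day 3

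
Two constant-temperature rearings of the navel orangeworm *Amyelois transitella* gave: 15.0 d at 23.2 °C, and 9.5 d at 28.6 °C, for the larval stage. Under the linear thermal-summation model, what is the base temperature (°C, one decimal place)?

Under the model K = D·(T − T_b), so D₁·(T₁ − T_b) = D₂·(T₂ − T_b).
15.0·(23.2 − T_b) = 9.5·(28.6 − T_b)
T_b = (15.0·23.2 − 9.5·28.6) / (15.0 − 9.5) = 76.30 / 5.5 = 13.873 °C ≈ 13.9 °C.

13.9 °C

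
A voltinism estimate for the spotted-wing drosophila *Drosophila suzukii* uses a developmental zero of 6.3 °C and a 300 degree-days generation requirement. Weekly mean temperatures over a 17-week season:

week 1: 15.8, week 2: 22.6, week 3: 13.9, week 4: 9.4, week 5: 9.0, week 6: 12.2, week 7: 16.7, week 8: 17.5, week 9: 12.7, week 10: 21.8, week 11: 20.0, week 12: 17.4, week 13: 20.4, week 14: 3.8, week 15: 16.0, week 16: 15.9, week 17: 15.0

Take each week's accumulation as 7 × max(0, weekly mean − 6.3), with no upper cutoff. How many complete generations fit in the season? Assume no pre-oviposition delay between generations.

Weekly DD (7 × max(0, T̄ − 6.3)): 66.5, 114.1, 53.2, 21.7, 18.9, 41.3, 72.8, 78.4, 44.8, 108.5, 95.9, 77.7, 98.7, 0.0, 67.9, 67.2, 60.9.
Season total = 1088.5 DD.
Complete generations = ⌊1088.5 / 300⌋ = 3.

3 generations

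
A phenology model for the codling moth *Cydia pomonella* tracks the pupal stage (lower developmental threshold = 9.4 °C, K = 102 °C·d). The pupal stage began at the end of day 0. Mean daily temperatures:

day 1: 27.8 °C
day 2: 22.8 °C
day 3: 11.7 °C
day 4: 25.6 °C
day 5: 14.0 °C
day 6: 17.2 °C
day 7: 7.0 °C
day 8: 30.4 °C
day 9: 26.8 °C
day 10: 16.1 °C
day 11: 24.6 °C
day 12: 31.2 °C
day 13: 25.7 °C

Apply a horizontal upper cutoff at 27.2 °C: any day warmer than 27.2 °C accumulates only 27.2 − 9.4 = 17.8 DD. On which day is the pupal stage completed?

Daily DD above 9.4 °C (capped at 17.8): 17.8, 13.4, 2.3, 16.2, 4.6, 7.8, 0.0, 17.8, 17.4, 6.7, 15.2, 17.8, 16.3.
Cumulative: 17.8, 31.2, 33.5, 49.7, 54.3, 62.1, 62.1, 79.9, 97.3, 104.0, 119.2, 137.0, 153.3.
The total first reaches 102 DD on day 10.

day 10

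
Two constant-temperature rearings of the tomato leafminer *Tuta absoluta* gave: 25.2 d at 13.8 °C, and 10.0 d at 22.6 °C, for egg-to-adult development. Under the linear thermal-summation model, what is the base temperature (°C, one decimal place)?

Under the model K = D·(T − T_b), so D₁·(T₁ − T_b) = D₂·(T₂ − T_b).
25.2·(13.8 − T_b) = 10.0·(22.6 − T_b)
T_b = (25.2·13.8 − 10.0·22.6) / (25.2 − 10.0) = 121.76 / 15.2 = 8.011 °C ≈ 8.0 °C.

8.0 °C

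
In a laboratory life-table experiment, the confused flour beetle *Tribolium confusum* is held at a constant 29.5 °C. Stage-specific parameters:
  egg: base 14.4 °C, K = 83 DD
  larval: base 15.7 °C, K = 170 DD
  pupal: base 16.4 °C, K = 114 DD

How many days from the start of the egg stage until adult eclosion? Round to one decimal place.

26.5 days

egg: 83 / (29.5 − 14.4) = 83 / 15.1 = 5.497 d.
larval: 170 / (29.5 − 15.7) = 170 / 13.8 = 12.319 d.
pupal: 114 / (29.5 − 16.4) = 114 / 13.1 = 8.702 d.
Sum = 26.518 ≈ 26.5 days.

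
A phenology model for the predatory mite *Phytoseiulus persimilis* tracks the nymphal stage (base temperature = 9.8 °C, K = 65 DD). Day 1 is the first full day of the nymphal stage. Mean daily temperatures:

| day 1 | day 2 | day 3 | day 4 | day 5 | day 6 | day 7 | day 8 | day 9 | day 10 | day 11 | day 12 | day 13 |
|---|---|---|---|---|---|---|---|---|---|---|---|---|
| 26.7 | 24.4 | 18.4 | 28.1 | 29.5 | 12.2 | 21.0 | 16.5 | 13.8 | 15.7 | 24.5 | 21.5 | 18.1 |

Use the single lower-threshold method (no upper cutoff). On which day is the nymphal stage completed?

day 5

Daily DD above 9.8 °C: 16.9, 14.6, 8.6, 18.3, 19.7, 2.4, 11.2, 6.7, 4.0, 5.9, 14.7, 11.7, 8.3.
Cumulative: 16.9, 31.5, 40.1, 58.4, 78.1, 80.5, 91.7, 98.4, 102.4, 108.3, 123.0, 134.7, 143.0.
The total first reaches 65 DD on day 5.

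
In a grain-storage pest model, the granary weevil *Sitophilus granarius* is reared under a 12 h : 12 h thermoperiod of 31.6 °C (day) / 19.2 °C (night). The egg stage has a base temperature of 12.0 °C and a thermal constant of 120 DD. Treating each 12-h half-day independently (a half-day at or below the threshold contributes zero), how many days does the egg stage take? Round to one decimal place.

9.0 days

Day half: max(0, 31.6 − 12.0) × 0.5 = 19.6 × 0.5 = 9.80 DD.
Night half: max(0, 19.2 − 12.0) × 0.5 = 7.2 × 0.5 = 3.60 DD.
Per 24 h: 13.40 DD/day.
Duration = 120 / 13.40 = 8.955 ≈ 9.0 days.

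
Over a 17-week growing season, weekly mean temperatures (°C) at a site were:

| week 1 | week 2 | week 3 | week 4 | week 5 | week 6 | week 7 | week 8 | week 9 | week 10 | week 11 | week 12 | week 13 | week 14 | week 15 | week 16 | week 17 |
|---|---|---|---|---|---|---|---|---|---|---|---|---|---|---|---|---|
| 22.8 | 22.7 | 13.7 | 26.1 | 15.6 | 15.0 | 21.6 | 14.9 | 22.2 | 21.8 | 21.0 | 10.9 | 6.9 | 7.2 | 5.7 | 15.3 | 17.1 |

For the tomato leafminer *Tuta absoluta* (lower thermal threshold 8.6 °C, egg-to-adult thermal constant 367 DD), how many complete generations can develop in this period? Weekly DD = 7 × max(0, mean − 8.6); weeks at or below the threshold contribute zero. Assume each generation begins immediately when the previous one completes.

Weekly DD (7 × max(0, T̄ − 8.6)): 99.4, 98.7, 35.7, 122.5, 49.0, 44.8, 91.0, 44.1, 95.2, 92.4, 86.8, 16.1, 0.0, 0.0, 0.0, 46.9, 59.5.
Season total = 982.1 DD.
Complete generations = ⌊982.1 / 367⌋ = 2.

2 generations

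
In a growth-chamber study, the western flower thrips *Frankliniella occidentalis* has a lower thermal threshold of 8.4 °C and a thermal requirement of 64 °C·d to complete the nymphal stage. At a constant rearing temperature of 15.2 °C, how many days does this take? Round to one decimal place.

Daily accumulation = 15.2 − 8.4 = 6.8 DD/day.
Duration = 64 / 6.8 = 9.412 ≈ 9.4 days.

9.4 days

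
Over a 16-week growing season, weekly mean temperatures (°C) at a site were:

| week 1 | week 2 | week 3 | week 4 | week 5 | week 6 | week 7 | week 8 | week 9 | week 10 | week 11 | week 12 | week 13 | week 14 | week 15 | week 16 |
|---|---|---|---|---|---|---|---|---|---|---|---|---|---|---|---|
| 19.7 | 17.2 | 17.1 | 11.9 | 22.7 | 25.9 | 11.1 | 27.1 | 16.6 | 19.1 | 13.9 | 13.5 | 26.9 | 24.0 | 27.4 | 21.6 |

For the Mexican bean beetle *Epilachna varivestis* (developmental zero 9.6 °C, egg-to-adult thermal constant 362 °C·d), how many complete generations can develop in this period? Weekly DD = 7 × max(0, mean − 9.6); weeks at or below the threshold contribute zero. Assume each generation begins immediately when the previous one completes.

3 generations

Weekly DD (7 × max(0, T̄ − 9.6)): 70.7, 53.2, 52.5, 16.1, 91.7, 114.1, 10.5, 122.5, 49.0, 66.5, 30.1, 27.3, 121.1, 100.8, 124.6, 84.0.
Season total = 1134.7 DD.
Complete generations = ⌊1134.7 / 362⌋ = 3.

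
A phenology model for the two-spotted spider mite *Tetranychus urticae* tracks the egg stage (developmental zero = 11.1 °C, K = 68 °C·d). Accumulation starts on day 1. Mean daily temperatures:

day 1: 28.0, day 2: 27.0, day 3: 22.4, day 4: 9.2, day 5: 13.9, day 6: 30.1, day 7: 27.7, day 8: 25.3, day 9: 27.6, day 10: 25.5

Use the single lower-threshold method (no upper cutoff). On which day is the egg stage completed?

day 7

Daily DD above 11.1 °C: 16.9, 15.9, 11.3, 0.0, 2.8, 19.0, 16.6, 14.2, 16.5, 14.4.
Cumulative: 16.9, 32.8, 44.1, 44.1, 46.9, 65.9, 82.5, 96.7, 113.2, 127.6.
The total first reaches 68 DD on day 7.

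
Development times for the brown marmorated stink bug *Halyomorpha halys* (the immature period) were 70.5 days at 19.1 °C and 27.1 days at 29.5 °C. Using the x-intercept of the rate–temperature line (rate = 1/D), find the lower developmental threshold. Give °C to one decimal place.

Under the model K = D·(T − T_b), so D₁·(T₁ − T_b) = D₂·(T₂ − T_b).
70.5·(19.1 − T_b) = 27.1·(29.5 − T_b)
T_b = (70.5·19.1 − 27.1·29.5) / (70.5 − 27.1) = 547.10 / 43.4 = 12.606 °C ≈ 12.6 °C.

12.6 °C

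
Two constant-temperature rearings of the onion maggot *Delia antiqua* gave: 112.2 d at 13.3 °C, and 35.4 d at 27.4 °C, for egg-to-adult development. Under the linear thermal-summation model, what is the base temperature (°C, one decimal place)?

Linear rate model ⇒ the product D·(T − T_b) is constant across temperatures.
112.2·(13.3 − T_b) = 35.4·(27.4 − T_b)
T_b = (112.2·13.3 − 35.4·27.4) / (112.2 − 35.4) = 522.30 / 76.8 = 6.801 °C ≈ 6.8 °C.

6.8 °C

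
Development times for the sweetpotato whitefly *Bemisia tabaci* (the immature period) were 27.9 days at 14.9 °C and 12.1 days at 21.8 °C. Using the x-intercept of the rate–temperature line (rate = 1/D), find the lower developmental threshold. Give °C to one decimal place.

Equal thermal constants: D₁(T₁ − T_b) = D₂(T₂ − T_b).
27.9·(14.9 − T_b) = 12.1·(21.8 − T_b)
T_b = (27.9·14.9 − 12.1·21.8) / (27.9 − 12.1) = 151.93 / 15.8 = 9.616 °C ≈ 9.6 °C.

9.6 °C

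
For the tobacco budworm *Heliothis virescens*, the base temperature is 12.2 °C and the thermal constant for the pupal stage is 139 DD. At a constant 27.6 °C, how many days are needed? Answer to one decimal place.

9.0 days

Daily accumulation = 27.6 − 12.2 = 15.4 DD/day.
Duration = 139 / 15.4 = 9.026 ≈ 9.0 days.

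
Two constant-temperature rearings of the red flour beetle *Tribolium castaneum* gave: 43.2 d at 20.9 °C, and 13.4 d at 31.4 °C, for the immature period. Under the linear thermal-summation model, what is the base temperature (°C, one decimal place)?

16.2 °C

Equal thermal constants: D₁(T₁ − T_b) = D₂(T₂ − T_b).
43.2·(20.9 − T_b) = 13.4·(31.4 − T_b)
T_b = (43.2·20.9 − 13.4·31.4) / (43.2 − 13.4) = 482.12 / 29.8 = 16.179 °C ≈ 16.2 °C.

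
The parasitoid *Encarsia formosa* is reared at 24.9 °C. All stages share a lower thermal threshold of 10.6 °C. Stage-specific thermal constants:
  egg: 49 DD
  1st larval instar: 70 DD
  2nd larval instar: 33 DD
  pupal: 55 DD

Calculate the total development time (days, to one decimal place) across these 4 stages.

Daily accumulation at 24.9 °C = 24.9 − 10.6 = 14.3 DD/day.
Total K = 49 + 70 + 33 + 55 = 207 DD.
Total duration = 207 / 14.3 = 14.476 ≈ 14.5 days.

14.5 days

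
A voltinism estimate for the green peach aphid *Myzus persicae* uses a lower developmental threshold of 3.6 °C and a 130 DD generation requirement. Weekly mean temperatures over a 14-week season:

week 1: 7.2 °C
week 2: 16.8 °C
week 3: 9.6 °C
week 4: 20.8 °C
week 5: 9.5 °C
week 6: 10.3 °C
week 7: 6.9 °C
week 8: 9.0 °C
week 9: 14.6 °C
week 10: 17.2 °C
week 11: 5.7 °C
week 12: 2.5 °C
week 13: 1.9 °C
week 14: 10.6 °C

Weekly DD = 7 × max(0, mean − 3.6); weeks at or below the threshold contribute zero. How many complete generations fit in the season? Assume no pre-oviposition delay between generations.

5 generations

Weekly DD (7 × max(0, T̄ − 3.6)): 25.2, 92.4, 42.0, 120.4, 41.3, 46.9, 23.1, 37.8, 77.0, 95.2, 14.7, 0.0, 0.0, 49.0.
Season total = 665.0 DD.
Complete generations = ⌊665.0 / 130⌋ = 5.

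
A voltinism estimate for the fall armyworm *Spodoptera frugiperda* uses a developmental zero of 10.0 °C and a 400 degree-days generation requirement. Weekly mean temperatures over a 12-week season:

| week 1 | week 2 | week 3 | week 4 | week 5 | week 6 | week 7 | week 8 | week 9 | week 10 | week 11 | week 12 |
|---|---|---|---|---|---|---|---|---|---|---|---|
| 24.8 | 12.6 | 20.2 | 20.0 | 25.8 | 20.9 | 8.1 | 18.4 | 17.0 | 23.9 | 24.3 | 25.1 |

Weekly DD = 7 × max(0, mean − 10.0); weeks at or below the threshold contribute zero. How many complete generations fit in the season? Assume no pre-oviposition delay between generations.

Weekly DD (7 × max(0, T̄ − 10.0)): 103.6, 18.2, 71.4, 70.0, 110.6, 76.3, 0.0, 58.8, 49.0, 97.3, 100.1, 105.7.
Season total = 861.0 DD.
Complete generations = ⌊861.0 / 400⌋ = 2.

2 generations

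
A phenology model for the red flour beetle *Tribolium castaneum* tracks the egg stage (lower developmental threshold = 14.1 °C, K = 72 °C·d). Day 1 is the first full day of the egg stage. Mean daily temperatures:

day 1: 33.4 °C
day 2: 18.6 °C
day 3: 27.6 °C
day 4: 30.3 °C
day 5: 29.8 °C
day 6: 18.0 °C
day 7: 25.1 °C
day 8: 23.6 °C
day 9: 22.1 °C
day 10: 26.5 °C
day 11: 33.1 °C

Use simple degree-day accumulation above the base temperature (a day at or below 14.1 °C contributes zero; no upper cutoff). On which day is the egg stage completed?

Daily DD above 14.1 °C: 19.3, 4.5, 13.5, 16.2, 15.7, 3.9, 11.0, 9.5, 8.0, 12.4, 19.0.
Cumulative: 19.3, 23.8, 37.3, 53.5, 69.2, 73.1, 84.1, 93.6, 101.6, 114.0, 133.0.
The total first reaches 72 DD on day 6.

day 6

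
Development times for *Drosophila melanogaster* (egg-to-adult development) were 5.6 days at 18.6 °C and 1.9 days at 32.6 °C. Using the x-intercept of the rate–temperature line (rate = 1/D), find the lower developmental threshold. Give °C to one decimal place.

11.4 °C

Equal thermal constants: D₁(T₁ − T_b) = D₂(T₂ − T_b).
5.6·(18.6 − T_b) = 1.9·(32.6 − T_b)
T_b = (5.6·18.6 − 1.9·32.6) / (5.6 − 1.9) = 42.22 / 3.7 = 11.411 °C ≈ 11.4 °C.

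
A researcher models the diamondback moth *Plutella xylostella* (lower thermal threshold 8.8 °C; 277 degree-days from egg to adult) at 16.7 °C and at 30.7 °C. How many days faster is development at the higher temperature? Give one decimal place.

22.4 days

At 16.7 °C: 277 / (16.7 − 8.8) = 277 / 7.9 = 35.063 d.
At 30.7 °C: 277 / (30.7 − 8.8) = 277 / 21.9 = 12.648 d.
Difference = |35.063 − 12.648| = 22.415 ≈ 22.4 days.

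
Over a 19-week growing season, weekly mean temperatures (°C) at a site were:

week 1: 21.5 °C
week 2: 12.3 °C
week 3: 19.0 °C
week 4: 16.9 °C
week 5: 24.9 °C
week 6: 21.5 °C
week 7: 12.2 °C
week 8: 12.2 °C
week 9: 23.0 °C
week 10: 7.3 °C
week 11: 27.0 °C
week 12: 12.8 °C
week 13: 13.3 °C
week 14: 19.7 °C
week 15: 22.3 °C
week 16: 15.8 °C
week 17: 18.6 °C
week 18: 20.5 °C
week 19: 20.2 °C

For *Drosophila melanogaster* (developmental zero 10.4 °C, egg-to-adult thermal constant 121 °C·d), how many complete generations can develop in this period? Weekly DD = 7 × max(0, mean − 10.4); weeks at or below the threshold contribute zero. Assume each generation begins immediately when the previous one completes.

Weekly DD (7 × max(0, T̄ − 10.4)): 77.7, 13.3, 60.2, 45.5, 101.5, 77.7, 12.6, 12.6, 88.2, 0.0, 116.2, 16.8, 20.3, 65.1, 83.3, 37.8, 57.4, 70.7, 68.6.
Season total = 1025.5 DD.
Complete generations = ⌊1025.5 / 121⌋ = 8.

8 generations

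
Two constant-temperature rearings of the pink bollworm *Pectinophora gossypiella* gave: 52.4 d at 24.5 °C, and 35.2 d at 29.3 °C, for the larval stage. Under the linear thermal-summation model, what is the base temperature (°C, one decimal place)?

Under the model K = D·(T − T_b), so D₁·(T₁ − T_b) = D₂·(T₂ − T_b).
52.4·(24.5 − T_b) = 35.2·(29.3 − T_b)
T_b = (52.4·24.5 − 35.2·29.3) / (52.4 − 35.2) = 252.44 / 17.2 = 14.677 °C ≈ 14.7 °C.

14.7 °C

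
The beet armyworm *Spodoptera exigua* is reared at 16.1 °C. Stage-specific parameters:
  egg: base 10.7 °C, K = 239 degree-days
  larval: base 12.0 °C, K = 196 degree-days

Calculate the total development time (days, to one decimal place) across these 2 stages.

92.1 days

egg: 239 / (16.1 − 10.7) = 239 / 5.4 = 44.259 d.
larval: 196 / (16.1 − 12.0) = 196 / 4.1 = 47.805 d.
Sum = 92.064 ≈ 92.1 days.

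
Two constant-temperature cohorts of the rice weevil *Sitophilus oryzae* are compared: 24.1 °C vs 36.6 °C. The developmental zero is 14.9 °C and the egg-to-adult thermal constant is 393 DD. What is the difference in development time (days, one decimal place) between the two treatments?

24.6 days

At 24.1 °C: 393 / (24.1 − 14.9) = 393 / 9.2 = 42.717 d.
At 36.6 °C: 393 / (36.6 − 14.9) = 393 / 21.7 = 18.111 d.
Difference = |42.717 − 18.111| = 24.607 ≈ 24.6 days.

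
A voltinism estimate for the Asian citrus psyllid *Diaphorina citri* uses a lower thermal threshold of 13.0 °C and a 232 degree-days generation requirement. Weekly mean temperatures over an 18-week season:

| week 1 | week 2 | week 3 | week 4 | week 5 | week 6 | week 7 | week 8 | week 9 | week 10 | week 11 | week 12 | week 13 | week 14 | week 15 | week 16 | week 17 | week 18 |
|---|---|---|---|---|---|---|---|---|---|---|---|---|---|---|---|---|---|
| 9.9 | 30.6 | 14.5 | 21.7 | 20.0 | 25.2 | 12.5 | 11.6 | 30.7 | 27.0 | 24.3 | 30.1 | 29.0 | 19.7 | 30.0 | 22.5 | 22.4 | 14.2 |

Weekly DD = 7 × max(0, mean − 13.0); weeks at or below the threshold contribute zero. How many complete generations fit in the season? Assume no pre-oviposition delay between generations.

5 generations

Weekly DD (7 × max(0, T̄ − 13.0)): 0.0, 123.2, 10.5, 60.9, 49.0, 85.4, 0.0, 0.0, 123.9, 98.0, 79.1, 119.7, 112.0, 46.9, 119.0, 66.5, 65.8, 8.4.
Season total = 1168.3 DD.
Complete generations = ⌊1168.3 / 232⌋ = 5.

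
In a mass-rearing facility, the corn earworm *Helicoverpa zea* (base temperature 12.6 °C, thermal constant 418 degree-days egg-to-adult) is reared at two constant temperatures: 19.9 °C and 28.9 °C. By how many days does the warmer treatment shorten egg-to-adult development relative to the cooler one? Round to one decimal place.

At 19.9 °C: 418 / (19.9 − 12.6) = 418 / 7.3 = 57.260 d.
At 28.9 °C: 418 / (28.9 − 12.6) = 418 / 16.3 = 25.644 d.
Difference = |57.260 − 25.644| = 31.616 ≈ 31.6 days.

31.6 days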